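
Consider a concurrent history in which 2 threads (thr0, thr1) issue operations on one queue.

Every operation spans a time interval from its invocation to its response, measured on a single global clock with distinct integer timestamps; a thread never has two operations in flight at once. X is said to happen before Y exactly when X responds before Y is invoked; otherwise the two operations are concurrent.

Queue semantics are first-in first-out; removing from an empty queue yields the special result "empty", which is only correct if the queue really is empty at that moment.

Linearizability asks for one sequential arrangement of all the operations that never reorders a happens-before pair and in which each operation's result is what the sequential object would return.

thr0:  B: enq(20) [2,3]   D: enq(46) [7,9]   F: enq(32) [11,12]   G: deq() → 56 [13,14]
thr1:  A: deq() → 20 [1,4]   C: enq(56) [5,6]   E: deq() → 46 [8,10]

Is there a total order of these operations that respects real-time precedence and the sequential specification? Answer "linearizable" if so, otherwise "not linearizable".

prefix check: 1..9 passes, 1..10 fails once E's time-10 response joins
5 completed operations, 4 real-time-consistent orders — every queue replay fails
take A, B, C, D, E: step 1 already fails, because A deq() → 20 cannot occur there
take A, B, C, E, D: step 1 already fails, because A deq() → 20 cannot occur there

not linearizable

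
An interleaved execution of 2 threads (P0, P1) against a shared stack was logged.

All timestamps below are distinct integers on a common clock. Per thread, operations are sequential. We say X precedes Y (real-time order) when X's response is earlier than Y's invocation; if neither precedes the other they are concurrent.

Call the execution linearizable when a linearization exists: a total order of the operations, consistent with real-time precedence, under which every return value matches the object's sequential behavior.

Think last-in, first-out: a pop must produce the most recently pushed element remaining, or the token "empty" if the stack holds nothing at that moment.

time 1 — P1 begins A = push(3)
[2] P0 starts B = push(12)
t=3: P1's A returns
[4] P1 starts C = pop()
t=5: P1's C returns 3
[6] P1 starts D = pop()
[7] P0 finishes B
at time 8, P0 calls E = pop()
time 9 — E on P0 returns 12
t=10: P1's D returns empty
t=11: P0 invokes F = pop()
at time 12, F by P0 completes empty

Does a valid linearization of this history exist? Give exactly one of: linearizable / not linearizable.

linearizable

one valid linearization: A, C, B, E, D, F
step 1: A push(3) — stack <3>
step 2: C pop() → 3 — stack <>
step 3: B push(12) — stack <12>
step 4: E pop() → 12 — stack <>
step 5: D pop() → empty — stack <>
step 6: F pop() → empty — stack <>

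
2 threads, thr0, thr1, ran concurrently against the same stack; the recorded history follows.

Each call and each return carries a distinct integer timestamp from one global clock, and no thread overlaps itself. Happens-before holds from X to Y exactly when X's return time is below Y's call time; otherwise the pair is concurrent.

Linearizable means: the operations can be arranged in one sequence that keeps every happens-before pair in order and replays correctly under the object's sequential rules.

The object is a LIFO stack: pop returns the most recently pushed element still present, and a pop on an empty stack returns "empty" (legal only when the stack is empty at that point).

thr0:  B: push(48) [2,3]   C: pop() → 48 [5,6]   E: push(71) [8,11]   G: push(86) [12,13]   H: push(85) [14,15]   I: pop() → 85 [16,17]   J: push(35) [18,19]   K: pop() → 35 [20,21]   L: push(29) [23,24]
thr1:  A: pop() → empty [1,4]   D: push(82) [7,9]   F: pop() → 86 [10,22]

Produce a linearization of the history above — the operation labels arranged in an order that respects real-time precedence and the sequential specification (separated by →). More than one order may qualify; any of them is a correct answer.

after step 1 (A pop() → empty): stack <>
after step 2 (B push(48)): stack <48>
after step 3 (C pop() → 48): stack <>
after step 4 (D push(82)): stack <82>
after step 5 (E push(71)): stack <82,71>
after step 6 (G push(86)): stack <82,71,86>
after step 7 (F pop() → 86): stack <82,71>
after step 8 (H push(85)): stack <82,71,85>
after step 9 (I pop() → 85): stack <82,71>
after step 10 (J push(35)): stack <82,71,35>
after step 11 (K pop() → 35): stack <82,71>
after step 12 (L push(29)): stack <82,71,29>

A → B → C → D → E → G → F → H → I → J → K → L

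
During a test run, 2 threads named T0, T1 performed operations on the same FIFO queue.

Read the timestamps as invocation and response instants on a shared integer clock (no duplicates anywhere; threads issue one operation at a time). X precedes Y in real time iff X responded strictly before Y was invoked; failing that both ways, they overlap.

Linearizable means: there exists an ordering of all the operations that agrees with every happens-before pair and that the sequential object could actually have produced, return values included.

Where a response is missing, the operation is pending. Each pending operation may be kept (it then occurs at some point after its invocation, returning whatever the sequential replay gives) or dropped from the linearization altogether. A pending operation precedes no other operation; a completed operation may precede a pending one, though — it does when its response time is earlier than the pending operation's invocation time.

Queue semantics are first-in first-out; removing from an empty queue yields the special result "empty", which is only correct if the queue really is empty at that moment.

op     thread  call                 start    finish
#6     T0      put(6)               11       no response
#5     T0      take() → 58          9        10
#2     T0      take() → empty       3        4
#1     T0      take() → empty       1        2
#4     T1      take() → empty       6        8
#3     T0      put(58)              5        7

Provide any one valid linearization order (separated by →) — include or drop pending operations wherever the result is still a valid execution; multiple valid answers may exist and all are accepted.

#1 → #2 → #4 → #3 → #5

1. #1 take() → empty, leaving queue <>
2. #2 take() → empty, leaving queue <>
3. #4 take() → empty, leaving queue <>
4. #3 put(58), leaving queue <58>
5. #5 take() → 58, leaving queue <>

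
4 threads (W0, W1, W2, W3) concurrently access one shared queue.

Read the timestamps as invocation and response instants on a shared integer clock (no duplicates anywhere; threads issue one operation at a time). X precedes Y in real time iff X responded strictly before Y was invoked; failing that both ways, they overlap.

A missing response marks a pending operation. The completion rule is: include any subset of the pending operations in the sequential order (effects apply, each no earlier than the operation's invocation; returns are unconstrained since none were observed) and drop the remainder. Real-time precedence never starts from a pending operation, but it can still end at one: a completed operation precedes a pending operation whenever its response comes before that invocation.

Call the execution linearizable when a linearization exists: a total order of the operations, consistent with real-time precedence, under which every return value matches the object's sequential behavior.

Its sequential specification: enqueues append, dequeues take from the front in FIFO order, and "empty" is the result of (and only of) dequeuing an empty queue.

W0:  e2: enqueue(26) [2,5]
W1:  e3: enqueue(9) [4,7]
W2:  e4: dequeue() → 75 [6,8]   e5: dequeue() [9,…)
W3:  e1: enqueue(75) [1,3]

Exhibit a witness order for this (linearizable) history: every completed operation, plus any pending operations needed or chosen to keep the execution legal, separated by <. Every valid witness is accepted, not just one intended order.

after step 1 (e1 enqueue(75)): queue <75>
after step 2 (e2 enqueue(26)): queue <75,26>
after step 3 (e3 enqueue(9)): queue <75,26,9>
after step 4 (e4 dequeue() → 75): queue <26,9>

e1 < e2 < e3 < e4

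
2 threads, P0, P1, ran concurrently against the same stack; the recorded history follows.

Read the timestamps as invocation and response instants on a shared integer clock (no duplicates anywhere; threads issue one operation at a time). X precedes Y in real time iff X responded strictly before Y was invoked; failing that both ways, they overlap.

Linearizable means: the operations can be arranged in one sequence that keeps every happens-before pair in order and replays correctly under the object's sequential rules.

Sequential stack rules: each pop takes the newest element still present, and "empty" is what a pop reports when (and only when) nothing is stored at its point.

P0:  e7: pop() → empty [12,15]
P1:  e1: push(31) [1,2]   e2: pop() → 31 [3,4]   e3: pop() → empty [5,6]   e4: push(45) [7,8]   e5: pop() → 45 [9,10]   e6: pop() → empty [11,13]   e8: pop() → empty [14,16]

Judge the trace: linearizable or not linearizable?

witness order: e1, e2, e3, e4, e5, e6, e7, e8
after step 1 (e1 push(31)): stack <31>
after step 2 (e2 pop() → 31): stack <>
after step 3 (e3 pop() → empty): stack <>
after step 4 (e4 push(45)): stack <45>
after step 5 (e5 pop() → 45): stack <>
after step 6 (e6 pop() → empty): stack <>
after step 7 (e7 pop() → empty): stack <>
after step 8 (e8 pop() → empty): stack <>

linearizable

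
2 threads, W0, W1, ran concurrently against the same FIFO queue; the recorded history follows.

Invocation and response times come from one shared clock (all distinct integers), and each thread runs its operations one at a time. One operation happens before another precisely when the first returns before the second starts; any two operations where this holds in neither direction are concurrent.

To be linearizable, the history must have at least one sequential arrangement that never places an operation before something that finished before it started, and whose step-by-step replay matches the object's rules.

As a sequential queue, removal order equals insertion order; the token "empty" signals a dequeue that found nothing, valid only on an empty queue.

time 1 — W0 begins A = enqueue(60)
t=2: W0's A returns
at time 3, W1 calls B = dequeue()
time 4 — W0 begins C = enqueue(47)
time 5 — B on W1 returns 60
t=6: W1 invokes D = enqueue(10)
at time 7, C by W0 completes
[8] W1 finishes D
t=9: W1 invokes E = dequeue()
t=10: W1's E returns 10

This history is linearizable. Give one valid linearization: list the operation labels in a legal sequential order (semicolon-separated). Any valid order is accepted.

A; B; D; C; E

after step 1 (A enqueue(60)): queue <60>
after step 2 (B dequeue() → 60): queue <>
after step 3 (D enqueue(10)): queue <10>
after step 4 (C enqueue(47)): queue <10,47>
after step 5 (E dequeue() → 10): queue <47>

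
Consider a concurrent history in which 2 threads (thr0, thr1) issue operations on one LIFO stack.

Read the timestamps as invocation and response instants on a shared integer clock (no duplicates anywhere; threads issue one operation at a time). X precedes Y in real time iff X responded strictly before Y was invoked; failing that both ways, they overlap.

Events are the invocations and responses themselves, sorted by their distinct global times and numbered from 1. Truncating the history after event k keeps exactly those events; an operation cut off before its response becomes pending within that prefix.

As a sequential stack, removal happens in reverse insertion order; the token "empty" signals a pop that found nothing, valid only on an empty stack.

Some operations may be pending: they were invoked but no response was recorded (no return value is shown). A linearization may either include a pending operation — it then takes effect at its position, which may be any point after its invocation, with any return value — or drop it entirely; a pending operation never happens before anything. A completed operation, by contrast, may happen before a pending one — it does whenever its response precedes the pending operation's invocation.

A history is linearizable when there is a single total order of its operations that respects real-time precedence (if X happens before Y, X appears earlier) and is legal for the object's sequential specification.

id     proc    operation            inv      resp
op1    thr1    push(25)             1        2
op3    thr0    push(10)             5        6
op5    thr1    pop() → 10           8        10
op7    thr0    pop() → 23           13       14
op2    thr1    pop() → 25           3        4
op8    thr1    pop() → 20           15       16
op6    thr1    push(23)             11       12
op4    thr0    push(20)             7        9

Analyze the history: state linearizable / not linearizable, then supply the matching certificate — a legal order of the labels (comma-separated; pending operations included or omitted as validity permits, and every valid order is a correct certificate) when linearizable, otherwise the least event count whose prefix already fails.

step 1: op1 push(25) — stack <25>
step 2: op2 pop() → 25 — stack <>
step 3: op3 push(10) — stack <10>
step 4: op5 pop() → 10 — stack <>
step 5: op4 push(20) — stack <20>
step 6: op6 push(23) — stack <20,23>
step 7: op7 pop() → 23 — stack <20>
step 8: op8 pop() → 20 — stack <>

linearizable — witness: op1, op2, op3, op5, op4, op6, op7, op8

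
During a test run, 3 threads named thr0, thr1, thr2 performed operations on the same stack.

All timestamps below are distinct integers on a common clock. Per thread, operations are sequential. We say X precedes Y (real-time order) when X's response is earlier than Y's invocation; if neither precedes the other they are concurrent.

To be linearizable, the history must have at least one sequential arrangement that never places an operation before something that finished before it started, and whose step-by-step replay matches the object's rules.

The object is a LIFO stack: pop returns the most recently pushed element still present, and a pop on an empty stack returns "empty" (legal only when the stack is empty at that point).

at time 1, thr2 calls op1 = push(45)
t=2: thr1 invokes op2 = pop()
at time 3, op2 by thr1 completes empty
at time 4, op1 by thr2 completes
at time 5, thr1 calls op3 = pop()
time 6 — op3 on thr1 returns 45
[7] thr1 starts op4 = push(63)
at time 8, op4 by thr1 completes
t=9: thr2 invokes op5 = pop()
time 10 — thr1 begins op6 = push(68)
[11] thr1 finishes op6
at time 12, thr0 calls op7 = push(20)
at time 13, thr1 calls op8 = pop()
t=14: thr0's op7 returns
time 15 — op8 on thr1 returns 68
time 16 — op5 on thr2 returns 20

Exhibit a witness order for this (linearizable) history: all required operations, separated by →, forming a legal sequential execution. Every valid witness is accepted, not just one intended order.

op2 → op1 → op3 → op4 → op6 → op7 → op5 → op8

step 1: op2 pop() → empty — stack <>
step 2: op1 push(45) — stack <45>
step 3: op3 pop() → 45 — stack <>
step 4: op4 push(63) — stack <63>
step 5: op6 push(68) — stack <63,68>
step 6: op7 push(20) — stack <63,68,20>
step 7: op5 pop() → 20 — stack <63,68>
step 8: op8 pop() → 68 — stack <63>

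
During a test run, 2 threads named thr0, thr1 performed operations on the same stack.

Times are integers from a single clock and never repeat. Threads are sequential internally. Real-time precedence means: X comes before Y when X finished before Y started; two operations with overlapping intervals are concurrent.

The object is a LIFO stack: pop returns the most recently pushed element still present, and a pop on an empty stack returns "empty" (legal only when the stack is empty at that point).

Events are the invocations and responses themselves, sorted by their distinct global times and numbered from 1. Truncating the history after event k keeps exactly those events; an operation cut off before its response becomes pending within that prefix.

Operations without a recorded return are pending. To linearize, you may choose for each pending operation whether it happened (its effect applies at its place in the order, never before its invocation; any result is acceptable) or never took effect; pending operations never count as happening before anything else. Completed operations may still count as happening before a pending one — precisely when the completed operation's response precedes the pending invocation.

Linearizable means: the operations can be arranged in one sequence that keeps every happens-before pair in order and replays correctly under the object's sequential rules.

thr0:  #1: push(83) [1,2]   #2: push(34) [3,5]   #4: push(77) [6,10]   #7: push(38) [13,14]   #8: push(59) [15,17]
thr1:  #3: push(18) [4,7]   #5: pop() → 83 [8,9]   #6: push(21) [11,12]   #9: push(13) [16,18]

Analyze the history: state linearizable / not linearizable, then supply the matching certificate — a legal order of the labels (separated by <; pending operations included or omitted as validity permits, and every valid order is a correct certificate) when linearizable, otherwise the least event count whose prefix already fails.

cut after 8 events: linearizable; cut after 9 events (#5 responds, time 9): not linearizable
all 2 real-time-respecting orders fail — 4 completed stack operations, no legal replay
no escape via the 1 pending operation (#4): every completion choice fails
one such order, #1, #2, #3, #5 (pending dropped), breaks at step 4 where #5 pop() → 83 is illegal
one such order, #1, #3, #2, #5 (pending dropped), breaks at step 4 where #5 pop() → 83 is illegal

not linearizable — minimal violating prefix: 9 events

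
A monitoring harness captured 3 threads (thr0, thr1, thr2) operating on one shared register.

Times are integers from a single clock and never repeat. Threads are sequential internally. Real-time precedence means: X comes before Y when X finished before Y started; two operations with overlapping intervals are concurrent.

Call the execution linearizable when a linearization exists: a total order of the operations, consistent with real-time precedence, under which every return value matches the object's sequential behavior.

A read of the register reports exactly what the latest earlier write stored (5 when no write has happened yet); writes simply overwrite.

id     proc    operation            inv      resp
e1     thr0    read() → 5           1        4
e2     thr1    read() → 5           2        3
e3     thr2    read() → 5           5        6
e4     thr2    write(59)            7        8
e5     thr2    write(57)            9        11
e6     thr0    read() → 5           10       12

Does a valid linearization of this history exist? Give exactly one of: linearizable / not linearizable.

not linearizable

events 1..11 are fine; event 12 — the response of e6 at time 12 — makes the prefix non-linearizable
4 orders of the 6 completed register ops respect real time; none is legal
one such order, e1, e2, e3, e4, e5, e6, breaks at step 6 where e6 read() → 5 is illegal
one such order, e1, e2, e3, e4, e6, e5, breaks at step 5 where e6 read() → 5 is illegal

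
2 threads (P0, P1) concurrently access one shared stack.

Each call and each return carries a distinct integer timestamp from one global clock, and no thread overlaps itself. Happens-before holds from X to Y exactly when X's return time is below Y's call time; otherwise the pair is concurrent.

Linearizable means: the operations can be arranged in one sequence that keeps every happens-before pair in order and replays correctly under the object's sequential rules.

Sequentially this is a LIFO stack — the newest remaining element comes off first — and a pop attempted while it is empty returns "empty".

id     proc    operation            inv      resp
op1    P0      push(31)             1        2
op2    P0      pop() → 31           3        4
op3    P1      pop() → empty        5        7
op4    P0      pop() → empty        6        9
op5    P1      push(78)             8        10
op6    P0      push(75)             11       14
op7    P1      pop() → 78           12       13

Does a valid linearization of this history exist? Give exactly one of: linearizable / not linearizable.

a witness: op1, op2, op3, op4, op5, op7, op6
1. op1 push(31), leaving stack <31>
2. op2 pop() → 31, leaving stack <>
3. op3 pop() → empty, leaving stack <>
4. op4 pop() → empty, leaving stack <>
5. op5 push(78), leaving stack <78>
6. op7 pop() → 78, leaving stack <>
7. op6 push(75), leaving stack <75>

linearizable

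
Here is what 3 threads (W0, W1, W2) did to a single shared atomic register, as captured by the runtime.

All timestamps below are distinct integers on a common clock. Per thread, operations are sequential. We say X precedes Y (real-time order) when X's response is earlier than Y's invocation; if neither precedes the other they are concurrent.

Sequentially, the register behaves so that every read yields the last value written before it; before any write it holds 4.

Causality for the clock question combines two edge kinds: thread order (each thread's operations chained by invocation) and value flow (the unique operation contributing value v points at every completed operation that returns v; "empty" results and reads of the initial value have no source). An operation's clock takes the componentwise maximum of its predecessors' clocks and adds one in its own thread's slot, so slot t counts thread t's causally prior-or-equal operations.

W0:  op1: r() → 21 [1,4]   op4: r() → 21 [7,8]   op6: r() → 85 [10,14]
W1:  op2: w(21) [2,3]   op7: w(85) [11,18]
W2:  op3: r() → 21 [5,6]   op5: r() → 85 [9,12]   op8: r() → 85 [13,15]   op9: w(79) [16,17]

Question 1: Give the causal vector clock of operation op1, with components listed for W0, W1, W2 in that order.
Answer: (1, 1, 0)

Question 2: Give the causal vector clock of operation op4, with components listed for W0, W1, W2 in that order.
Answer: (2, 1, 0)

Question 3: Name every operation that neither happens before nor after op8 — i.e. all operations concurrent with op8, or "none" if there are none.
Answer: op6, op7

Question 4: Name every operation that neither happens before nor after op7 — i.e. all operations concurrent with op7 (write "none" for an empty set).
Answer: op5, op6, op8, op9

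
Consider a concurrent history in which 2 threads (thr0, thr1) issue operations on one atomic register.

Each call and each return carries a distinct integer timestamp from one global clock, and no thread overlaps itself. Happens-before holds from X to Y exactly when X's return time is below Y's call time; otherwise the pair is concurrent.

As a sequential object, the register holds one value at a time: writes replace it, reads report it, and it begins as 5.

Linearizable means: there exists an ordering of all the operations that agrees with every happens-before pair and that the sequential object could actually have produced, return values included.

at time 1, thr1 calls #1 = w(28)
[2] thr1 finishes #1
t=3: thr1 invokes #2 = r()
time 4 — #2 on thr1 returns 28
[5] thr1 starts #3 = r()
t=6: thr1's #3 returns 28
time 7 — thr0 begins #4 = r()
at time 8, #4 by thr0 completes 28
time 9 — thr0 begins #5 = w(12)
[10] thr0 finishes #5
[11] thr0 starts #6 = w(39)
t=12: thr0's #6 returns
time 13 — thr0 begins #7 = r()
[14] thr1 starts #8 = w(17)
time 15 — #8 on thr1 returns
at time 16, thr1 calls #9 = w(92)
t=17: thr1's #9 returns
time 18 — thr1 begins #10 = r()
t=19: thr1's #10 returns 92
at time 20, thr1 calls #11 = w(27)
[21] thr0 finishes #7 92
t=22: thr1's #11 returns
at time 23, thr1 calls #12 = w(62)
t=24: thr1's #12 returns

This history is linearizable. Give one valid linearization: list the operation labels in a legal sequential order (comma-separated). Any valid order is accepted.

step 1: #1 w(28) — value 28
step 2: #2 r() → 28 — value 28
step 3: #3 r() → 28 — value 28
step 4: #4 r() → 28 — value 28
step 5: #5 w(12) — value 12
step 6: #6 w(39) — value 39
step 7: #8 w(17) — value 17
step 8: #9 w(92) — value 92
step 9: #7 r() → 92 — value 92
step 10: #10 r() → 92 — value 92
step 11: #11 w(27) — value 27
step 12: #12 w(62) — value 62

#1, #2, #3, #4, #5, #6, #8, #9, #7, #10, #11, #12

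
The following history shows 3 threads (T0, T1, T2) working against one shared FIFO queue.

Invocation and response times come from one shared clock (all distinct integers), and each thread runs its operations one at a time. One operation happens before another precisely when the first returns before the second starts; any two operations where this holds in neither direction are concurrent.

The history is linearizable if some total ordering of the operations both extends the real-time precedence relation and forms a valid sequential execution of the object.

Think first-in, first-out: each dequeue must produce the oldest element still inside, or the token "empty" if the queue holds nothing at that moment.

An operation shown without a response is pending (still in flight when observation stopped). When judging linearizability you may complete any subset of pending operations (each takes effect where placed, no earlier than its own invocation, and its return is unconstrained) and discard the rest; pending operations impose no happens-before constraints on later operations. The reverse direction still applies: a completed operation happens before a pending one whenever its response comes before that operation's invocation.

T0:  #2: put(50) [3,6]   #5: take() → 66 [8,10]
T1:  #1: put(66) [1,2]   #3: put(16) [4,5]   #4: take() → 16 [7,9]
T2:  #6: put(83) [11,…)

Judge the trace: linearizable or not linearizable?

linearizable

witness order: #1, #3, #2, #5, #4
1. #1 put(66), leaving queue <66>
2. #3 put(16), leaving queue <66,16>
3. #2 put(50), leaving queue <66,16,50>
4. #5 take() → 66, leaving queue <16,50>
5. #4 take() → 16, leaving queue <50>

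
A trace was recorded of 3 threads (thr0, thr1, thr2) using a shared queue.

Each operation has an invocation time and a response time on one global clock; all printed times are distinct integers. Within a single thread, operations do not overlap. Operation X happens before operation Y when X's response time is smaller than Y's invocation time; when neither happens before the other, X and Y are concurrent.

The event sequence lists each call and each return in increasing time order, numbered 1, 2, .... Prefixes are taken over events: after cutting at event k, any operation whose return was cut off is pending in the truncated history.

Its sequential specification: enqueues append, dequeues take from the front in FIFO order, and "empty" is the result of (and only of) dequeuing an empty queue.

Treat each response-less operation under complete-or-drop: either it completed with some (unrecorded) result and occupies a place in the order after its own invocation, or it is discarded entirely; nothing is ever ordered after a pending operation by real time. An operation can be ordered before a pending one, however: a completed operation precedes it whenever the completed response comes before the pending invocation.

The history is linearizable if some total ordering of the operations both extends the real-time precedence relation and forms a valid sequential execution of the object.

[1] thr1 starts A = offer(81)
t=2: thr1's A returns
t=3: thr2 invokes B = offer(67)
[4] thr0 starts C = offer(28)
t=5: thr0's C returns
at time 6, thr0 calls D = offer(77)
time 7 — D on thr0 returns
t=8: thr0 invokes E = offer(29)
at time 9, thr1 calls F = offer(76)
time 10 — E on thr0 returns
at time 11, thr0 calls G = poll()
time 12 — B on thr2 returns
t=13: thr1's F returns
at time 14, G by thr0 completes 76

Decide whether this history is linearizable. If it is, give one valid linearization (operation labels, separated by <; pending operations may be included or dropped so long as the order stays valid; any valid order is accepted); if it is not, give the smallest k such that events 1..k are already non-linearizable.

not linearizable — minimal violating prefix: 14 events

prefix check: 1..13 passes, 1..14 fails once G's time-14 response joins
no legal order exists: 18 real-time-consistent candidates over 7 completed queue operations, all rejected
one such order, A, B, C, D, E, F, G, breaks at step 7 where G poll() → 76 is illegal
one such order, A, B, C, D, E, G, F, breaks at step 6 where G poll() → 76 is illegal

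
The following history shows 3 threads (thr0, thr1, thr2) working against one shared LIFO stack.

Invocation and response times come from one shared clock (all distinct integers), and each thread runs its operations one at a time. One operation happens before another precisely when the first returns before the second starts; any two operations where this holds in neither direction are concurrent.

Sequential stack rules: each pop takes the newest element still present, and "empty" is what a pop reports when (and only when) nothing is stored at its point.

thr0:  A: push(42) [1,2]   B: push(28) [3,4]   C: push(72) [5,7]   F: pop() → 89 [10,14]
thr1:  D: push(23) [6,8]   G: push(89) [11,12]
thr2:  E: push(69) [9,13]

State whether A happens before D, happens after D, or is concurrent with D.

A spans [1,2], D spans [6,8]
resp(A)=2 < inv(D)=6

before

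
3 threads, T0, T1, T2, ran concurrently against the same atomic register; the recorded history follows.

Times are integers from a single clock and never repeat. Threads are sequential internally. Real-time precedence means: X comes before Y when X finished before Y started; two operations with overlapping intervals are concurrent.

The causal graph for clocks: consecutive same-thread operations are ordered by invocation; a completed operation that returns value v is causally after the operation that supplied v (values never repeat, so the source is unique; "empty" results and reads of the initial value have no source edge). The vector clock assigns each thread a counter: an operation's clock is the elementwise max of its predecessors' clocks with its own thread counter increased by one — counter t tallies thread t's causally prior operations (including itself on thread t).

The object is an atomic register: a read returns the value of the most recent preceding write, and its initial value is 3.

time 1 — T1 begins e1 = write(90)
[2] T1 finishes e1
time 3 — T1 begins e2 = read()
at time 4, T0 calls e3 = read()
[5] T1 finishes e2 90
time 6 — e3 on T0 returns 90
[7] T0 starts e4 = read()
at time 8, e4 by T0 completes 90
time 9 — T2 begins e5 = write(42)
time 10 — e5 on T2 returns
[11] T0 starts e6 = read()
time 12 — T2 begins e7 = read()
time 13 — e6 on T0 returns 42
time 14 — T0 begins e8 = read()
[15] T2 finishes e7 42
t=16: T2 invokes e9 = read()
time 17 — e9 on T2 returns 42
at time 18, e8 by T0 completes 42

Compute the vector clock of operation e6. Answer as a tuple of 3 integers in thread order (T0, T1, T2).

e5, invoked 9, has no incoming edges; only T2's bump applies → (0, 0, 1)
e1, invoked 1, has no incoming edges; only T1's bump applies → (0, 1, 0)
VC(e7, invoked at 12): max of VC(e5)=(0, 0, 1), then +1 on thread T2 → (0, 0, 2)
VC(e2, invoked at 3): max of VC(e1)=(0, 1, 0), then +1 on thread T1 → (0, 2, 0)
VC(e3, invoked at 4): max of VC(e1)=(0, 1, 0), then +1 on thread T0 → (1, 1, 0)
VC(e9, invoked at 16): max of VC(e5)=(0, 0, 1), VC(e7)=(0, 0, 2), then +1 on thread T2 → (0, 0, 3)
VC(e4, invoked at 7): max of VC(e1)=(0, 1, 0), VC(e3)=(1, 1, 0), then +1 on thread T0 → (2, 1, 0)
VC(e6, invoked at 11): max of VC(e4)=(2, 1, 0), VC(e5)=(0, 0, 1), then +1 on thread T0 → (3, 1, 1)
VC(e8, invoked at 14): max of VC(e5)=(0, 0, 1), VC(e6)=(3, 1, 1), then +1 on thread T0 → (4, 1, 1)
target: VC(e6) = (3, 1, 1)

(3, 1, 1)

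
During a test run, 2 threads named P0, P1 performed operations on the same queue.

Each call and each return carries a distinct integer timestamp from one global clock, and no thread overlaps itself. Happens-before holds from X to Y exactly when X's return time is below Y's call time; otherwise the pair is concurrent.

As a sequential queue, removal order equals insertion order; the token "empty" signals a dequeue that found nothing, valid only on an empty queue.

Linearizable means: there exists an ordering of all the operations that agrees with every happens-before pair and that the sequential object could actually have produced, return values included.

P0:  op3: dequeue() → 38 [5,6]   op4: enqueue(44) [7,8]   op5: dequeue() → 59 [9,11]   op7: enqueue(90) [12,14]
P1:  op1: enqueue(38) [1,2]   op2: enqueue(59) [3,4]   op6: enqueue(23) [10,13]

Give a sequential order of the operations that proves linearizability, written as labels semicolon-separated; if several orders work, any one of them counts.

after step 1 (op1 enqueue(38)): queue <38>
after step 2 (op2 enqueue(59)): queue <38,59>
after step 3 (op3 dequeue() → 38): queue <59>
after step 4 (op4 enqueue(44)): queue <59,44>
after step 5 (op5 dequeue() → 59): queue <44>
after step 6 (op6 enqueue(23)): queue <44,23>
after step 7 (op7 enqueue(90)): queue <44,23,90>

op1; op2; op3; op4; op5; op6; op7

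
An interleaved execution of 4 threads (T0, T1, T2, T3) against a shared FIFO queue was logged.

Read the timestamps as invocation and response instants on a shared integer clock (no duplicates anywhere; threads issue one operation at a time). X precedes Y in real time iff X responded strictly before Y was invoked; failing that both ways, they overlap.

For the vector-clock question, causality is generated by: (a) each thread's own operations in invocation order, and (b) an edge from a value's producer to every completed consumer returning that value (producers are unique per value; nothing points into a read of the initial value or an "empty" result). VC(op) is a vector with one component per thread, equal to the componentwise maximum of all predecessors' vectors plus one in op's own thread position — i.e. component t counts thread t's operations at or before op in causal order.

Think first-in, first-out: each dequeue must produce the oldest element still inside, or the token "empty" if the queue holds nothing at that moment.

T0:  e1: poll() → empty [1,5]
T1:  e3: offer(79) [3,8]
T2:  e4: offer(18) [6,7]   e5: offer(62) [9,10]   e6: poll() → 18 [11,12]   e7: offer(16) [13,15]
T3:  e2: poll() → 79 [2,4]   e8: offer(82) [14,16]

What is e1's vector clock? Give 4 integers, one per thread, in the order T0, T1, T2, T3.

(1, 0, 0, 0)

e4, invoked 6, has no incoming edges; only T2's bump applies → (0, 0, 1, 0)
e3, invoked 3, has no incoming edges; only T1's bump applies → (0, 1, 0, 0)
e1, invoked 1, has no incoming edges; only T0's bump applies → (1, 0, 0, 0)
e5, invoked 9, takes VC(e4)=(0, 0, 1, 0) under max, adds 1 for T2 → (0, 0, 2, 0)
e2, invoked 2, takes VC(e3)=(0, 1, 0, 0) under max, adds 1 for T3 → (0, 1, 0, 1)
e6, invoked 11, takes VC(e4)=(0, 0, 1, 0), VC(e5)=(0, 0, 2, 0) under max, adds 1 for T2 → (0, 0, 3, 0)
e8, invoked 14, takes VC(e2)=(0, 1, 0, 1) under max, adds 1 for T3 → (0, 1, 0, 2)
e7, invoked 13, takes VC(e6)=(0, 0, 3, 0) under max, adds 1 for T2 → (0, 0, 4, 0)
target: VC(e1) = (1, 0, 0, 0)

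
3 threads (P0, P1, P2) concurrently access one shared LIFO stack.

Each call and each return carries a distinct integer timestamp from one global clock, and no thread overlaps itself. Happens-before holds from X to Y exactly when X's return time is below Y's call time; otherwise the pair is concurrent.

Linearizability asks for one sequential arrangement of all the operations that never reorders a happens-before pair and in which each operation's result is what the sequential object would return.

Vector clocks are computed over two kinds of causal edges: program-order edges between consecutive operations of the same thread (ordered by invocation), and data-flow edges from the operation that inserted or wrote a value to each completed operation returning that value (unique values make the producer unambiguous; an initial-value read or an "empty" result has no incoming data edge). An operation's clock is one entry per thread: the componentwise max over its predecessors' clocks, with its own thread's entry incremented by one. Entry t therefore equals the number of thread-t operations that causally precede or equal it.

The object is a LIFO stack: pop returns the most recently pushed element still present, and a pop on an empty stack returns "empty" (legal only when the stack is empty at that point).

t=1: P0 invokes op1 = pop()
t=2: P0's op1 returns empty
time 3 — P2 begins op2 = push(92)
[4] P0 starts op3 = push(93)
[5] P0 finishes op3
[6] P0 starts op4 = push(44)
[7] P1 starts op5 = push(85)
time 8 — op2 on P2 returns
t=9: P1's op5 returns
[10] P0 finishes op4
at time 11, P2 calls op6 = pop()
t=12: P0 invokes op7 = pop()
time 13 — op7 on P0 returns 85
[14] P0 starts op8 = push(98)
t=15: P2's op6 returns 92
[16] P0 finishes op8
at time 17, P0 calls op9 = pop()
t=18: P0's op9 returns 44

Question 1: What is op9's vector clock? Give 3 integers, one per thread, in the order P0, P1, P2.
invoked at 3, op2 has no predecessors; its own P2 bump gives (0, 0, 1)
invoked at 7, op5 has no predecessors; its own P1 bump gives (0, 1, 0)
invoked at 1, op1 has no predecessors; its own P0 bump gives (1, 0, 0)
merge at op6 (invoked 11): VC(op2)=(0, 0, 1), own-thread bump on P2 → (0, 0, 2)
merge at op3 (invoked 4): VC(op1)=(1, 0, 0), own-thread bump on P0 → (2, 0, 0)
merge at op4 (invoked 6): VC(op3)=(2, 0, 0), own-thread bump on P0 → (3, 0, 0)
merge at op7 (invoked 12): VC(op4)=(3, 0, 0), VC(op5)=(0, 1, 0), own-thread bump on P0 → (4, 1, 0)
merge at op8 (invoked 14): VC(op7)=(4, 1, 0), own-thread bump on P0 → (5, 1, 0)
merge at op9 (invoked 17): VC(op4)=(3, 0, 0), VC(op8)=(5, 1, 0), own-thread bump on P0 → (6, 1, 0)
target: VC(op9) = (6, 1, 0)

(6, 1, 0)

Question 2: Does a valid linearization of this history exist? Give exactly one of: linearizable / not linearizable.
events 1..17 are fine; event 18 — the response of op9 at time 18 — makes the prefix non-linearizable
the 9 completed operations admit 24 real-time orders; each fails the LIFO stack replay
take op1, op2, op3, op4, op5, op6, op7, op8, op9: step 6 already fails, because op6 pop() → 92 cannot occur there
take op1, op2, op3, op4, op5, op7, op6, op8, op9: step 7 already fails, because op6 pop() → 92 cannot occur there

not linearizable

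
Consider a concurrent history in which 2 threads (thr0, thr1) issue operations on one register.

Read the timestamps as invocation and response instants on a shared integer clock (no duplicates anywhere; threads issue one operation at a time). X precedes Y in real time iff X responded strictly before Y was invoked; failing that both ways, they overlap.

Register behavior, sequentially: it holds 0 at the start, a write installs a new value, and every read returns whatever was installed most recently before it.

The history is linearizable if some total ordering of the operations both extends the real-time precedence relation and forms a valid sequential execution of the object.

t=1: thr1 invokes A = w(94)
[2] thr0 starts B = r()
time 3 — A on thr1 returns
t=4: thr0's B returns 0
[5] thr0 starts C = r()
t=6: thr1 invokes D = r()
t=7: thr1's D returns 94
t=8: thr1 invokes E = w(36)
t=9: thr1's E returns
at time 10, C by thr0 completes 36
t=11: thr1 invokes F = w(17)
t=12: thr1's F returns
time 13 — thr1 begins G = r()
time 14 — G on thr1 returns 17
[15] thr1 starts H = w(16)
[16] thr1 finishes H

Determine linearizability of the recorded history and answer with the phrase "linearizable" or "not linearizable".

one valid linearization: B, A, D, E, C, F, G, H
1. B r() → 0, leaving value 0
2. A w(94), leaving value 94
3. D r() → 94, leaving value 94
4. E w(36), leaving value 36
5. C r() → 36, leaving value 36
6. F w(17), leaving value 17
7. G r() → 17, leaving value 17
8. H w(16), leaving value 16

linearizable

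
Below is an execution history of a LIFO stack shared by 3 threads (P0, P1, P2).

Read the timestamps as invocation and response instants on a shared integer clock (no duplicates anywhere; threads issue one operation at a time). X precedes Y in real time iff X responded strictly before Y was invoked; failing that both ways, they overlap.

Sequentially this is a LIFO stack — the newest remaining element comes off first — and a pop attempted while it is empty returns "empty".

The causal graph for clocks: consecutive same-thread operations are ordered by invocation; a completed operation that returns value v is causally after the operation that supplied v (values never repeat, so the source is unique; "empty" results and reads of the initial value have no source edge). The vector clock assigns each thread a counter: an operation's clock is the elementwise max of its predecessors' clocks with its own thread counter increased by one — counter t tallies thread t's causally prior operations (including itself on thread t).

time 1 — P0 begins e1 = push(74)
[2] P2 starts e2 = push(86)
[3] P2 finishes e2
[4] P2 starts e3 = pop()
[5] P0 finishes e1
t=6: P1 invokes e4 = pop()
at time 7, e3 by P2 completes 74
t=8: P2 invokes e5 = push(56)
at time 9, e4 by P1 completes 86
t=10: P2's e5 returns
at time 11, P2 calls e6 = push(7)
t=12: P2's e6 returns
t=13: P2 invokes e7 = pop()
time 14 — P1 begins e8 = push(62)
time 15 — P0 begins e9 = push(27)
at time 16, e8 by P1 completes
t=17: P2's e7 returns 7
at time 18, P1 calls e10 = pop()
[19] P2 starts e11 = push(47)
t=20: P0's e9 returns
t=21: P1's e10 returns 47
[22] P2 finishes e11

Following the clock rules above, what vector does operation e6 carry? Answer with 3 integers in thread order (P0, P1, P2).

(1, 0, 4)

e2 (invocation 2): nothing precedes it; P2's component alone gives (0, 0, 1)
e1 (invocation 1): nothing precedes it; P0's component alone gives (1, 0, 0)
merge at e4 (invoked 6): VC(e2)=(0, 0, 1), own-thread bump on P1 → (0, 1, 1)
merge at e9 (invoked 15): VC(e1)=(1, 0, 0), own-thread bump on P0 → (2, 0, 0)
merge at e8 (invoked 14): VC(e4)=(0, 1, 1), own-thread bump on P1 → (0, 2, 1)
merge at e3 (invoked 4): VC(e1)=(1, 0, 0), VC(e2)=(0, 0, 1), own-thread bump on P2 → (1, 0, 2)
merge at e5 (invoked 8): VC(e3)=(1, 0, 2), own-thread bump on P2 → (1, 0, 3)
merge at e6 (invoked 11): VC(e5)=(1, 0, 3), own-thread bump on P2 → (1, 0, 4)
merge at e7 (invoked 13): VC(e6)=(1, 0, 4), own-thread bump on P2 → (1, 0, 5)
merge at e11 (invoked 19): VC(e7)=(1, 0, 5), own-thread bump on P2 → (1, 0, 6)
merge at e10 (invoked 18): VC(e8)=(0, 2, 1), VC(e11)=(1, 0, 6), own-thread bump on P1 → (1, 3, 6)
target: VC(e6) = (1, 0, 4)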